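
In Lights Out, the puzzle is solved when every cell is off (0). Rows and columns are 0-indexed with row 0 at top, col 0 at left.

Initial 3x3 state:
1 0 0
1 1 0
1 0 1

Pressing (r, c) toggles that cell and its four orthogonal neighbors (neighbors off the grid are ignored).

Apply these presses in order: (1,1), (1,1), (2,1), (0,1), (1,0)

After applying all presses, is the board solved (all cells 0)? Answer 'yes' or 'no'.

Answer: no

Derivation:
After press 1 at (1,1):
1 1 0
0 0 1
1 1 1

After press 2 at (1,1):
1 0 0
1 1 0
1 0 1

After press 3 at (2,1):
1 0 0
1 0 0
0 1 0

After press 4 at (0,1):
0 1 1
1 1 0
0 1 0

After press 5 at (1,0):
1 1 1
0 0 0
1 1 0

Lights still on: 5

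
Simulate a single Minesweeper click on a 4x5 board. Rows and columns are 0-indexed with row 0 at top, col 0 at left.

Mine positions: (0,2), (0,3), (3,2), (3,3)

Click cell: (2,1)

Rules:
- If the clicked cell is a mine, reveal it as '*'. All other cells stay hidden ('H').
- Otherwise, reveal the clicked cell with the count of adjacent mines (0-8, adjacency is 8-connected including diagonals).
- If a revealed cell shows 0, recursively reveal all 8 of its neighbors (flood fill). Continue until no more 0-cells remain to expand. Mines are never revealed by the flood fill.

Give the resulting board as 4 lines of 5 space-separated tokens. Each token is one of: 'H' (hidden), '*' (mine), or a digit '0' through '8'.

H H H H H
H H H H H
H 1 H H H
H H H H H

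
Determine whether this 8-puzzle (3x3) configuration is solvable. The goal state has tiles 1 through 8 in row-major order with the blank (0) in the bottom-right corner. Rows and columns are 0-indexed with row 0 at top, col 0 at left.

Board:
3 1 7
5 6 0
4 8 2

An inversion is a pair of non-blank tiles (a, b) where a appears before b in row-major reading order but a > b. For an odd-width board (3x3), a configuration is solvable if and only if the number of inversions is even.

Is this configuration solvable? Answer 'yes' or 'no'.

Answer: yes

Derivation:
Inversions (pairs i<j in row-major order where tile[i] > tile[j] > 0): 12
12 is even, so the puzzle is solvable.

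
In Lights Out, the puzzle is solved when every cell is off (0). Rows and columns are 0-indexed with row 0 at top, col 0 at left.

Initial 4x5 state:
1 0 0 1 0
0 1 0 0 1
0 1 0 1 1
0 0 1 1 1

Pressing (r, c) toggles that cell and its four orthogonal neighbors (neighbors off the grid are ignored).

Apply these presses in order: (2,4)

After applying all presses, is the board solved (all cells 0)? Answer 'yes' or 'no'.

Answer: no

Derivation:
After press 1 at (2,4):
1 0 0 1 0
0 1 0 0 0
0 1 0 0 0
0 0 1 1 0

Lights still on: 6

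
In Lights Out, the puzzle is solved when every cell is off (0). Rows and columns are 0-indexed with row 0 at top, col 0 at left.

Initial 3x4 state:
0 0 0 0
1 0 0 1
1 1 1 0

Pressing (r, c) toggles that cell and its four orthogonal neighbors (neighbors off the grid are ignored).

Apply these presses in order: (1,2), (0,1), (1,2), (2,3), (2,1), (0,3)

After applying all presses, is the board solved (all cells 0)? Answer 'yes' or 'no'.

Answer: no

Derivation:
After press 1 at (1,2):
0 0 1 0
1 1 1 0
1 1 0 0

After press 2 at (0,1):
1 1 0 0
1 0 1 0
1 1 0 0

After press 3 at (1,2):
1 1 1 0
1 1 0 1
1 1 1 0

After press 4 at (2,3):
1 1 1 0
1 1 0 0
1 1 0 1

After press 5 at (2,1):
1 1 1 0
1 0 0 0
0 0 1 1

After press 6 at (0,3):
1 1 0 1
1 0 0 1
0 0 1 1

Lights still on: 7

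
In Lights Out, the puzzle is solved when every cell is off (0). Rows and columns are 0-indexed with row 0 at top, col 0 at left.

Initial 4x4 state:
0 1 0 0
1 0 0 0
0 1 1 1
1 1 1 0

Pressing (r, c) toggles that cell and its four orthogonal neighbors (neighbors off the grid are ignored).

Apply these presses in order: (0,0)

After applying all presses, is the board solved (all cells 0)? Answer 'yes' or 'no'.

After press 1 at (0,0):
1 0 0 0
0 0 0 0
0 1 1 1
1 1 1 0

Lights still on: 7

Answer: no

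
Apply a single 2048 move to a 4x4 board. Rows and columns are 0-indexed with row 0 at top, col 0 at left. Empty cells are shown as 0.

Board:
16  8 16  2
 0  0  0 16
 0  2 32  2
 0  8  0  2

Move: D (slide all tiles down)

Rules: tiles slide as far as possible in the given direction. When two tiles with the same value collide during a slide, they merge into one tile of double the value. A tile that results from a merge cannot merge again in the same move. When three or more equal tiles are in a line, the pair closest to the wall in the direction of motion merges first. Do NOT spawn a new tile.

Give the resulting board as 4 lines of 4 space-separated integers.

Answer:  0  0  0  0
 0  8  0  2
 0  2 16 16
16  8 32  4

Derivation:
Slide down:
col 0: [16, 0, 0, 0] -> [0, 0, 0, 16]
col 1: [8, 0, 2, 8] -> [0, 8, 2, 8]
col 2: [16, 0, 32, 0] -> [0, 0, 16, 32]
col 3: [2, 16, 2, 2] -> [0, 2, 16, 4]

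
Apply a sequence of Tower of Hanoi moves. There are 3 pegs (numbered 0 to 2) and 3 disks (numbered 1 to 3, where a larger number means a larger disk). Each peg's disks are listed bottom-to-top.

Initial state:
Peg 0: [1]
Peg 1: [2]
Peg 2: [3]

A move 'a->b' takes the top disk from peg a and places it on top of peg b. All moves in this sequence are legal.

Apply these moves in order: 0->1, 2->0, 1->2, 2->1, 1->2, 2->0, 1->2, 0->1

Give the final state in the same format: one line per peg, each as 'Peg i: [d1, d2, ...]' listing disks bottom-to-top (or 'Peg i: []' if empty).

After move 1 (0->1):
Peg 0: []
Peg 1: [2, 1]
Peg 2: [3]

After move 2 (2->0):
Peg 0: [3]
Peg 1: [2, 1]
Peg 2: []

After move 3 (1->2):
Peg 0: [3]
Peg 1: [2]
Peg 2: [1]

After move 4 (2->1):
Peg 0: [3]
Peg 1: [2, 1]
Peg 2: []

After move 5 (1->2):
Peg 0: [3]
Peg 1: [2]
Peg 2: [1]

After move 6 (2->0):
Peg 0: [3, 1]
Peg 1: [2]
Peg 2: []

After move 7 (1->2):
Peg 0: [3, 1]
Peg 1: []
Peg 2: [2]

After move 8 (0->1):
Peg 0: [3]
Peg 1: [1]
Peg 2: [2]

Answer: Peg 0: [3]
Peg 1: [1]
Peg 2: [2]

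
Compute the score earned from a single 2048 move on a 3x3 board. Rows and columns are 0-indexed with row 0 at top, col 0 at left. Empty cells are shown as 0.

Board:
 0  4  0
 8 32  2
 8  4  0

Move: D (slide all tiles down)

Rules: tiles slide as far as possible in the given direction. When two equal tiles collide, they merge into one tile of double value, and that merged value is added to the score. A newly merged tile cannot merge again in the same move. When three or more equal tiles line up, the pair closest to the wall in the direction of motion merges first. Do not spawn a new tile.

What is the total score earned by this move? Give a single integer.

Slide down:
col 0: [0, 8, 8] -> [0, 0, 16]  score +16 (running 16)
col 1: [4, 32, 4] -> [4, 32, 4]  score +0 (running 16)
col 2: [0, 2, 0] -> [0, 0, 2]  score +0 (running 16)
Board after move:
 0  4  0
 0 32  0
16  4  2

Answer: 16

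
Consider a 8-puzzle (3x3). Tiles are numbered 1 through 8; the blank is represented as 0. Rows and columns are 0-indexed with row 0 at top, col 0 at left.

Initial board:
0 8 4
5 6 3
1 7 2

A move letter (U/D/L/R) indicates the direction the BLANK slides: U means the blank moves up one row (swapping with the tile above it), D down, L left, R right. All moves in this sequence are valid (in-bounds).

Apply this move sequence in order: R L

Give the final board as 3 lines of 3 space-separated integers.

Answer: 0 8 4
5 6 3
1 7 2

Derivation:
After move 1 (R):
8 0 4
5 6 3
1 7 2

After move 2 (L):
0 8 4
5 6 3
1 7 2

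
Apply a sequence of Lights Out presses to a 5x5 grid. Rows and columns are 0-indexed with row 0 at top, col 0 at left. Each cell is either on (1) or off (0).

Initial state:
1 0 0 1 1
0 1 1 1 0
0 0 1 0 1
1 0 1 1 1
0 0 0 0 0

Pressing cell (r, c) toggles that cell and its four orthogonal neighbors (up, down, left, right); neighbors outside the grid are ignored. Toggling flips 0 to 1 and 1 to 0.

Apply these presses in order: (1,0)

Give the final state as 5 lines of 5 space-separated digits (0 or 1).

After press 1 at (1,0):
0 0 0 1 1
1 0 1 1 0
1 0 1 0 1
1 0 1 1 1
0 0 0 0 0

Answer: 0 0 0 1 1
1 0 1 1 0
1 0 1 0 1
1 0 1 1 1
0 0 0 0 0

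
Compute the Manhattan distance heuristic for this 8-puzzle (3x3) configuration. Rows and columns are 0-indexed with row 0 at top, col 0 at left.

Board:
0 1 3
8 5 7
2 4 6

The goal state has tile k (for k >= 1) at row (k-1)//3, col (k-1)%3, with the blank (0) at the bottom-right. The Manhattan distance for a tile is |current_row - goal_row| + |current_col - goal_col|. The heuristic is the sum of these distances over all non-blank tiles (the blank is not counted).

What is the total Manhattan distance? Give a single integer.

Tile 1: (0,1)->(0,0) = 1
Tile 3: (0,2)->(0,2) = 0
Tile 8: (1,0)->(2,1) = 2
Tile 5: (1,1)->(1,1) = 0
Tile 7: (1,2)->(2,0) = 3
Tile 2: (2,0)->(0,1) = 3
Tile 4: (2,1)->(1,0) = 2
Tile 6: (2,2)->(1,2) = 1
Sum: 1 + 0 + 2 + 0 + 3 + 3 + 2 + 1 = 12

Answer: 12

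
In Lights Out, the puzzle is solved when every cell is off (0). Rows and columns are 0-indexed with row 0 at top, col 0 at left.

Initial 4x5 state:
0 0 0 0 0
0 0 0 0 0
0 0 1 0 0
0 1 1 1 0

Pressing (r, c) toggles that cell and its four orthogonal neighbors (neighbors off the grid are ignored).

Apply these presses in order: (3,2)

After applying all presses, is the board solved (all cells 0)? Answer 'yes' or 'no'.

After press 1 at (3,2):
0 0 0 0 0
0 0 0 0 0
0 0 0 0 0
0 0 0 0 0

Lights still on: 0

Answer: yes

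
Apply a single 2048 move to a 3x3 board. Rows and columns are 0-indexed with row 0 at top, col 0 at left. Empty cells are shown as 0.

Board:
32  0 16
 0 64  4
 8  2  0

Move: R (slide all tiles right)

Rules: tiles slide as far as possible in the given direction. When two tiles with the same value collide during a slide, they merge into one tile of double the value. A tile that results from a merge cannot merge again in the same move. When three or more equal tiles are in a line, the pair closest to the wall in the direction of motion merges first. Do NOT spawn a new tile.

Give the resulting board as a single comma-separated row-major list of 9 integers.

Answer: 0, 32, 16, 0, 64, 4, 0, 8, 2

Derivation:
Slide right:
row 0: [32, 0, 16] -> [0, 32, 16]
row 1: [0, 64, 4] -> [0, 64, 4]
row 2: [8, 2, 0] -> [0, 8, 2]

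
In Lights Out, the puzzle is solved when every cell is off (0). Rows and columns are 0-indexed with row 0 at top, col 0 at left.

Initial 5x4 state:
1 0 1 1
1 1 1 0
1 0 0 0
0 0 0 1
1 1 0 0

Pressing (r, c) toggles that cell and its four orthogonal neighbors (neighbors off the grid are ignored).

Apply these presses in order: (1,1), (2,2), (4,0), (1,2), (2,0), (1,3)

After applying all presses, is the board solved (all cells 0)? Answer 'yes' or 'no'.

Answer: no

Derivation:
After press 1 at (1,1):
1 1 1 1
0 0 0 0
1 1 0 0
0 0 0 1
1 1 0 0

After press 2 at (2,2):
1 1 1 1
0 0 1 0
1 0 1 1
0 0 1 1
1 1 0 0

After press 3 at (4,0):
1 1 1 1
0 0 1 0
1 0 1 1
1 0 1 1
0 0 0 0

After press 4 at (1,2):
1 1 0 1
0 1 0 1
1 0 0 1
1 0 1 1
0 0 0 0

After press 5 at (2,0):
1 1 0 1
1 1 0 1
0 1 0 1
0 0 1 1
0 0 0 0

After press 6 at (1,3):
1 1 0 0
1 1 1 0
0 1 0 0
0 0 1 1
0 0 0 0

Lights still on: 8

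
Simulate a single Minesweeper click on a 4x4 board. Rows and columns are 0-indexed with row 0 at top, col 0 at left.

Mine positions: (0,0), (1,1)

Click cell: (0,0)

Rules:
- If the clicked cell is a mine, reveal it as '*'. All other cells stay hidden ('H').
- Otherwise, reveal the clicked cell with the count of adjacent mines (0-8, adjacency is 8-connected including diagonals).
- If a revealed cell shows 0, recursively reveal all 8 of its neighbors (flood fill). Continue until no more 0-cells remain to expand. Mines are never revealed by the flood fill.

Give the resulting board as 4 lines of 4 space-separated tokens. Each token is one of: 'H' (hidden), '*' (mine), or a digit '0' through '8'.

* H H H
H H H H
H H H H
H H H H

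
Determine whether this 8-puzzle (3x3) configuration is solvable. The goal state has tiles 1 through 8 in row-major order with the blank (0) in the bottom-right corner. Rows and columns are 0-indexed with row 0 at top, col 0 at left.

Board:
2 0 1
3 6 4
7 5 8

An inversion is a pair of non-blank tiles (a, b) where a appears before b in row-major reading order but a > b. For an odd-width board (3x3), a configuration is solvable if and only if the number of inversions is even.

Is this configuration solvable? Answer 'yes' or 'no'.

Answer: yes

Derivation:
Inversions (pairs i<j in row-major order where tile[i] > tile[j] > 0): 4
4 is even, so the puzzle is solvable.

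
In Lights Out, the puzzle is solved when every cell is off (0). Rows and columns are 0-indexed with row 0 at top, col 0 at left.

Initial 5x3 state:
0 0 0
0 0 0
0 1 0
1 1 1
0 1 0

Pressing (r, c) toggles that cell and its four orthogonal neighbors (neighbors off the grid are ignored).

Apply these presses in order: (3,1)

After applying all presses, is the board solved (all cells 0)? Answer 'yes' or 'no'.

After press 1 at (3,1):
0 0 0
0 0 0
0 0 0
0 0 0
0 0 0

Lights still on: 0

Answer: yes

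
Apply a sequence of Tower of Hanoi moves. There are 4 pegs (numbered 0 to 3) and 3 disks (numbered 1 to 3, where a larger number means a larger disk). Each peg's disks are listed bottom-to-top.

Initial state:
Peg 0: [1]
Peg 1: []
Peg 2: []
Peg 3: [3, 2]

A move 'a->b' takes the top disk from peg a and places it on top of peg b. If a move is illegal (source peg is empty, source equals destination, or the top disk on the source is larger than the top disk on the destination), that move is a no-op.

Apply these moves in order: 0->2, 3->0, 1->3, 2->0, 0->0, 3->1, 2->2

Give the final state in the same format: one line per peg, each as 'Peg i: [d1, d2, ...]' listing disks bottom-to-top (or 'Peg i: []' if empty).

Answer: Peg 0: [2, 1]
Peg 1: [3]
Peg 2: []
Peg 3: []

Derivation:
After move 1 (0->2):
Peg 0: []
Peg 1: []
Peg 2: [1]
Peg 3: [3, 2]

After move 2 (3->0):
Peg 0: [2]
Peg 1: []
Peg 2: [1]
Peg 3: [3]

After move 3 (1->3):
Peg 0: [2]
Peg 1: []
Peg 2: [1]
Peg 3: [3]

After move 4 (2->0):
Peg 0: [2, 1]
Peg 1: []
Peg 2: []
Peg 3: [3]

After move 5 (0->0):
Peg 0: [2, 1]
Peg 1: []
Peg 2: []
Peg 3: [3]

After move 6 (3->1):
Peg 0: [2, 1]
Peg 1: [3]
Peg 2: []
Peg 3: []

After move 7 (2->2):
Peg 0: [2, 1]
Peg 1: [3]
Peg 2: []
Peg 3: []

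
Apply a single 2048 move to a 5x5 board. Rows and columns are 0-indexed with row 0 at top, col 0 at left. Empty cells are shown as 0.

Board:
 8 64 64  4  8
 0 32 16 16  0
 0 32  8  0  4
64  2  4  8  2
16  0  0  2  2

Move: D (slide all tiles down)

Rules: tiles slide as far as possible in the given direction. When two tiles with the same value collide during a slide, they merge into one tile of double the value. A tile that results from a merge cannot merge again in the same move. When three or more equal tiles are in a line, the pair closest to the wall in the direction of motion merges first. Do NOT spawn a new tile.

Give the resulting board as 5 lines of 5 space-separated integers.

Answer:  0  0  0  0  0
 0  0 64  4  0
 8 64 16 16  8
64 64  8  8  4
16  2  4  2  4

Derivation:
Slide down:
col 0: [8, 0, 0, 64, 16] -> [0, 0, 8, 64, 16]
col 1: [64, 32, 32, 2, 0] -> [0, 0, 64, 64, 2]
col 2: [64, 16, 8, 4, 0] -> [0, 64, 16, 8, 4]
col 3: [4, 16, 0, 8, 2] -> [0, 4, 16, 8, 2]
col 4: [8, 0, 4, 2, 2] -> [0, 0, 8, 4, 4]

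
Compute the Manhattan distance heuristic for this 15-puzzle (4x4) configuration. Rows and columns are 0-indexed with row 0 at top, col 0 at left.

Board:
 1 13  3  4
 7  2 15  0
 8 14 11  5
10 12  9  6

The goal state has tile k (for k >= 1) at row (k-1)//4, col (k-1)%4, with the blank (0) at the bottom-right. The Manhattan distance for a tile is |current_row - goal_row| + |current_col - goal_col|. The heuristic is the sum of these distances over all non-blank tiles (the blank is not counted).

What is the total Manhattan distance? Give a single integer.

Tile 1: (0,0)->(0,0) = 0
Tile 13: (0,1)->(3,0) = 4
Tile 3: (0,2)->(0,2) = 0
Tile 4: (0,3)->(0,3) = 0
Tile 7: (1,0)->(1,2) = 2
Tile 2: (1,1)->(0,1) = 1
Tile 15: (1,2)->(3,2) = 2
Tile 8: (2,0)->(1,3) = 4
Tile 14: (2,1)->(3,1) = 1
Tile 11: (2,2)->(2,2) = 0
Tile 5: (2,3)->(1,0) = 4
Tile 10: (3,0)->(2,1) = 2
Tile 12: (3,1)->(2,3) = 3
Tile 9: (3,2)->(2,0) = 3
Tile 6: (3,3)->(1,1) = 4
Sum: 0 + 4 + 0 + 0 + 2 + 1 + 2 + 4 + 1 + 0 + 4 + 2 + 3 + 3 + 4 = 30

Answer: 30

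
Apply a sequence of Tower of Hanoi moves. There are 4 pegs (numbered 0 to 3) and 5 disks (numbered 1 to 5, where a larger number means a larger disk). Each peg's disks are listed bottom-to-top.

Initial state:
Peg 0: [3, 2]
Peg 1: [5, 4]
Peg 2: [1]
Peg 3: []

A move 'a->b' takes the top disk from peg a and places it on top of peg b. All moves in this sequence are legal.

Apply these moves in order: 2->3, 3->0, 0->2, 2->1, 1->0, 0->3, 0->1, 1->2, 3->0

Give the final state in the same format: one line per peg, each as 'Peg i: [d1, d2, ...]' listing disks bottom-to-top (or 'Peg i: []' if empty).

After move 1 (2->3):
Peg 0: [3, 2]
Peg 1: [5, 4]
Peg 2: []
Peg 3: [1]

After move 2 (3->0):
Peg 0: [3, 2, 1]
Peg 1: [5, 4]
Peg 2: []
Peg 3: []

After move 3 (0->2):
Peg 0: [3, 2]
Peg 1: [5, 4]
Peg 2: [1]
Peg 3: []

After move 4 (2->1):
Peg 0: [3, 2]
Peg 1: [5, 4, 1]
Peg 2: []
Peg 3: []

After move 5 (1->0):
Peg 0: [3, 2, 1]
Peg 1: [5, 4]
Peg 2: []
Peg 3: []

After move 6 (0->3):
Peg 0: [3, 2]
Peg 1: [5, 4]
Peg 2: []
Peg 3: [1]

After move 7 (0->1):
Peg 0: [3]
Peg 1: [5, 4, 2]
Peg 2: []
Peg 3: [1]

After move 8 (1->2):
Peg 0: [3]
Peg 1: [5, 4]
Peg 2: [2]
Peg 3: [1]

After move 9 (3->0):
Peg 0: [3, 1]
Peg 1: [5, 4]
Peg 2: [2]
Peg 3: []

Answer: Peg 0: [3, 1]
Peg 1: [5, 4]
Peg 2: [2]
Peg 3: []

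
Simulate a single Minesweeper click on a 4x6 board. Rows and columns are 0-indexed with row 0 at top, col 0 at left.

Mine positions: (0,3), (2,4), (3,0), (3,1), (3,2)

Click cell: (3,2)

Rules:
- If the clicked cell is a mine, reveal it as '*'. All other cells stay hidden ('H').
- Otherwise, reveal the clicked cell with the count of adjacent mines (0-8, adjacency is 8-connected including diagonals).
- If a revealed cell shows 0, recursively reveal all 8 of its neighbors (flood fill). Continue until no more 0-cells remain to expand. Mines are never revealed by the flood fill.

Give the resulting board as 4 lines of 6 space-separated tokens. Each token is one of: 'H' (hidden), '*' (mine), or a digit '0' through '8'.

H H H H H H
H H H H H H
H H H H H H
H H * H H H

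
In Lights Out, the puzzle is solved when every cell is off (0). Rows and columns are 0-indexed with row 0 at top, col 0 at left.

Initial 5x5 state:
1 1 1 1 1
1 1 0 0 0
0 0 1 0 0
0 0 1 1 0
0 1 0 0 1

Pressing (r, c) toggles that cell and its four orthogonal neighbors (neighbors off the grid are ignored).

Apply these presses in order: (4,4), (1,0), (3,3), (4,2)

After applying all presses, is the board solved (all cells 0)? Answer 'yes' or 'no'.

Answer: no

Derivation:
After press 1 at (4,4):
1 1 1 1 1
1 1 0 0 0
0 0 1 0 0
0 0 1 1 1
0 1 0 1 0

After press 2 at (1,0):
0 1 1 1 1
0 0 0 0 0
1 0 1 0 0
0 0 1 1 1
0 1 0 1 0

After press 3 at (3,3):
0 1 1 1 1
0 0 0 0 0
1 0 1 1 0
0 0 0 0 0
0 1 0 0 0

After press 4 at (4,2):
0 1 1 1 1
0 0 0 0 0
1 0 1 1 0
0 0 1 0 0
0 0 1 1 0

Lights still on: 10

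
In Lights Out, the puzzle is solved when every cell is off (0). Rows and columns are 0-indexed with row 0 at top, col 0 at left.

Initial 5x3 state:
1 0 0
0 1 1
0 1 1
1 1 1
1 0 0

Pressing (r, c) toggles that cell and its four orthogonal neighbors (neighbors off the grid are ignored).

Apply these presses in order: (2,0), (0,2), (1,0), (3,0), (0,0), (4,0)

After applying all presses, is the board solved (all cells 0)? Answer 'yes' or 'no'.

Answer: no

Derivation:
After press 1 at (2,0):
1 0 0
1 1 1
1 0 1
0 1 1
1 0 0

After press 2 at (0,2):
1 1 1
1 1 0
1 0 1
0 1 1
1 0 0

After press 3 at (1,0):
0 1 1
0 0 0
0 0 1
0 1 1
1 0 0

After press 4 at (3,0):
0 1 1
0 0 0
1 0 1
1 0 1
0 0 0

After press 5 at (0,0):
1 0 1
1 0 0
1 0 1
1 0 1
0 0 0

After press 6 at (4,0):
1 0 1
1 0 0
1 0 1
0 0 1
1 1 0

Lights still on: 8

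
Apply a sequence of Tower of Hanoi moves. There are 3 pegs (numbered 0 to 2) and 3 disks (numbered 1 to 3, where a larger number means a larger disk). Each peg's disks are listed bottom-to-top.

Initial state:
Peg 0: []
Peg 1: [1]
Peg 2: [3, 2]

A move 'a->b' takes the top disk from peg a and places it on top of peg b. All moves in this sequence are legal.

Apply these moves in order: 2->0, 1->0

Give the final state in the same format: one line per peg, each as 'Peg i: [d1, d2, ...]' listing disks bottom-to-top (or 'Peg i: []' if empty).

After move 1 (2->0):
Peg 0: [2]
Peg 1: [1]
Peg 2: [3]

After move 2 (1->0):
Peg 0: [2, 1]
Peg 1: []
Peg 2: [3]

Answer: Peg 0: [2, 1]
Peg 1: []
Peg 2: [3]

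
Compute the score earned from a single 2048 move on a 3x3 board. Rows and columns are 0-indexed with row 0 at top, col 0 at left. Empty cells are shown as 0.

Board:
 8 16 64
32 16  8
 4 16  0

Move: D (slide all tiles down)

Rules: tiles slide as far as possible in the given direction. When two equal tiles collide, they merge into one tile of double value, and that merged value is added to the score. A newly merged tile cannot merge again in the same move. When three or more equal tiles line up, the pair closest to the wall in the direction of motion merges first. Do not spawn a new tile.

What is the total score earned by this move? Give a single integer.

Answer: 32

Derivation:
Slide down:
col 0: [8, 32, 4] -> [8, 32, 4]  score +0 (running 0)
col 1: [16, 16, 16] -> [0, 16, 32]  score +32 (running 32)
col 2: [64, 8, 0] -> [0, 64, 8]  score +0 (running 32)
Board after move:
 8  0  0
32 16 64
 4 32  8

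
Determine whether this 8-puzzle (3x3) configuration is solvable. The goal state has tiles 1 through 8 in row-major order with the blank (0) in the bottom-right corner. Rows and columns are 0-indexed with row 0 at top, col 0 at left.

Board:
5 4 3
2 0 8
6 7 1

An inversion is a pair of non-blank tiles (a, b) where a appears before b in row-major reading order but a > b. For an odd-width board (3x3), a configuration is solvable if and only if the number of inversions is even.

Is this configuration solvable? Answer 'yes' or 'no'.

Inversions (pairs i<j in row-major order where tile[i] > tile[j] > 0): 15
15 is odd, so the puzzle is not solvable.

Answer: no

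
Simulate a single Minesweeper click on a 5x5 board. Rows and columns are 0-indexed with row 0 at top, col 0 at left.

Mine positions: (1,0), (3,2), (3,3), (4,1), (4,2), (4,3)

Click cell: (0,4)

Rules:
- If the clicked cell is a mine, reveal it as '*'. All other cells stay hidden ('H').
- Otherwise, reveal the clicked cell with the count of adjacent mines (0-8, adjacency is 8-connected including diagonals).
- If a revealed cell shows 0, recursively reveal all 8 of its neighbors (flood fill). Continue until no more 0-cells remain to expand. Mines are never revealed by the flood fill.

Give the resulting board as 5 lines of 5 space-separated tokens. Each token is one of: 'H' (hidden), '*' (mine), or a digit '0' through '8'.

H 1 0 0 0
H 1 0 0 0
H 2 2 2 1
H H H H H
H H H H H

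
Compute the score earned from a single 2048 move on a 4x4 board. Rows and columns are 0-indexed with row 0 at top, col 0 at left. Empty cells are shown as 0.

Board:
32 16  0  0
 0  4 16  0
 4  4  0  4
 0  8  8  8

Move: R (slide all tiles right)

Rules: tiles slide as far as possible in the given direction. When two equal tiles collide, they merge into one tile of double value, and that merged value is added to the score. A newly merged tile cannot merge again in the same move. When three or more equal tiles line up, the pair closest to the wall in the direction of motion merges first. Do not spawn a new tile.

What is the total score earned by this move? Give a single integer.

Slide right:
row 0: [32, 16, 0, 0] -> [0, 0, 32, 16]  score +0 (running 0)
row 1: [0, 4, 16, 0] -> [0, 0, 4, 16]  score +0 (running 0)
row 2: [4, 4, 0, 4] -> [0, 0, 4, 8]  score +8 (running 8)
row 3: [0, 8, 8, 8] -> [0, 0, 8, 16]  score +16 (running 24)
Board after move:
 0  0 32 16
 0  0  4 16
 0  0  4  8
 0  0  8 16

Answer: 24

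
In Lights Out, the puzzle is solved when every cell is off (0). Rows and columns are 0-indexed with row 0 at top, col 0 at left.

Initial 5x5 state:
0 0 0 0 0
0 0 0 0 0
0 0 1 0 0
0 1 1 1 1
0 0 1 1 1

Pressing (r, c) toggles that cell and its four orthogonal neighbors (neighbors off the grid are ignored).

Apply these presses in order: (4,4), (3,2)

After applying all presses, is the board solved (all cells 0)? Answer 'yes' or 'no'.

After press 1 at (4,4):
0 0 0 0 0
0 0 0 0 0
0 0 1 0 0
0 1 1 1 0
0 0 1 0 0

After press 2 at (3,2):
0 0 0 0 0
0 0 0 0 0
0 0 0 0 0
0 0 0 0 0
0 0 0 0 0

Lights still on: 0

Answer: yes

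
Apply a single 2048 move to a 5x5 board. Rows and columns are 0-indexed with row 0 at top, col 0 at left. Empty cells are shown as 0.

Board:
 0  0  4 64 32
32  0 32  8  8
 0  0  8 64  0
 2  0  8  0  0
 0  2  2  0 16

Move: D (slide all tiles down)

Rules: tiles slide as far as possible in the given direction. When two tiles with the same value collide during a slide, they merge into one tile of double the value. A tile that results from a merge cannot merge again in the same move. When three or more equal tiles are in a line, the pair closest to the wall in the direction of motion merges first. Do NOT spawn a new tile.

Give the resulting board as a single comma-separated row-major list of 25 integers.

Slide down:
col 0: [0, 32, 0, 2, 0] -> [0, 0, 0, 32, 2]
col 1: [0, 0, 0, 0, 2] -> [0, 0, 0, 0, 2]
col 2: [4, 32, 8, 8, 2] -> [0, 4, 32, 16, 2]
col 3: [64, 8, 64, 0, 0] -> [0, 0, 64, 8, 64]
col 4: [32, 8, 0, 0, 16] -> [0, 0, 32, 8, 16]

Answer: 0, 0, 0, 0, 0, 0, 0, 4, 0, 0, 0, 0, 32, 64, 32, 32, 0, 16, 8, 8, 2, 2, 2, 64, 16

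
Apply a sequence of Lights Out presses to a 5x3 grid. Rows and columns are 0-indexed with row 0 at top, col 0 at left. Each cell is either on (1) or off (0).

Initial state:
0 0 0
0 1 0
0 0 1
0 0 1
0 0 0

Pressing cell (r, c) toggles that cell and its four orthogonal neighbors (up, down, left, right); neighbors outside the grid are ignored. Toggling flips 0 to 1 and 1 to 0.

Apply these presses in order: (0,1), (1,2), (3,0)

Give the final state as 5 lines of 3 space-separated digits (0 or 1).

After press 1 at (0,1):
1 1 1
0 0 0
0 0 1
0 0 1
0 0 0

After press 2 at (1,2):
1 1 0
0 1 1
0 0 0
0 0 1
0 0 0

After press 3 at (3,0):
1 1 0
0 1 1
1 0 0
1 1 1
1 0 0

Answer: 1 1 0
0 1 1
1 0 0
1 1 1
1 0 0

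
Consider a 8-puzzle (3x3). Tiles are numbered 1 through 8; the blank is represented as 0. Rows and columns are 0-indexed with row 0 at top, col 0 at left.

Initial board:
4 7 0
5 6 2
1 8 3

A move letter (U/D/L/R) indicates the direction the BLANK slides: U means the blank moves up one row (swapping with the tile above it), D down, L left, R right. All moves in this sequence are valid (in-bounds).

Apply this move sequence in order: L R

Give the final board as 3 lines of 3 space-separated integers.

Answer: 4 7 0
5 6 2
1 8 3

Derivation:
After move 1 (L):
4 0 7
5 6 2
1 8 3

After move 2 (R):
4 7 0
5 6 2
1 8 3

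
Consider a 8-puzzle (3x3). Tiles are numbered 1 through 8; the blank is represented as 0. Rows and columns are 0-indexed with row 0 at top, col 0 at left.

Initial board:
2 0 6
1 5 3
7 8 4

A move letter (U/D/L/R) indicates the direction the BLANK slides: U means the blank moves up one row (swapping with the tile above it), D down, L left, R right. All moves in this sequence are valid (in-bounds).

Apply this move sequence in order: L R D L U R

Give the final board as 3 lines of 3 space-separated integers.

Answer: 5 0 6
2 1 3
7 8 4

Derivation:
After move 1 (L):
0 2 6
1 5 3
7 8 4

After move 2 (R):
2 0 6
1 5 3
7 8 4

After move 3 (D):
2 5 6
1 0 3
7 8 4

After move 4 (L):
2 5 6
0 1 3
7 8 4

After move 5 (U):
0 5 6
2 1 3
7 8 4

After move 6 (R):
5 0 6
2 1 3
7 8 4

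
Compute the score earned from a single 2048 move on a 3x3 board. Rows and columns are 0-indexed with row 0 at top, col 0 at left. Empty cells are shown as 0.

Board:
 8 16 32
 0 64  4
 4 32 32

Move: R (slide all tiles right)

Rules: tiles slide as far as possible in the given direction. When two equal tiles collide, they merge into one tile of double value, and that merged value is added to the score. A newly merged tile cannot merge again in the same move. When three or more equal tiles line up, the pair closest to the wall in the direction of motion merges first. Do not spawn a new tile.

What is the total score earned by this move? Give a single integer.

Slide right:
row 0: [8, 16, 32] -> [8, 16, 32]  score +0 (running 0)
row 1: [0, 64, 4] -> [0, 64, 4]  score +0 (running 0)
row 2: [4, 32, 32] -> [0, 4, 64]  score +64 (running 64)
Board after move:
 8 16 32
 0 64  4
 0  4 64

Answer: 64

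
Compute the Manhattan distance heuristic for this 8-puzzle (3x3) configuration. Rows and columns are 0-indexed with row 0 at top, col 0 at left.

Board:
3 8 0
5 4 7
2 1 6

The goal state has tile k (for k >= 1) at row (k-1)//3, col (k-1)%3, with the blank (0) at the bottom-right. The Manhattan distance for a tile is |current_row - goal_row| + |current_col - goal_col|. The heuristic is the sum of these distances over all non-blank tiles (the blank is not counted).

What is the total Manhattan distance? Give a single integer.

Answer: 16

Derivation:
Tile 3: (0,0)->(0,2) = 2
Tile 8: (0,1)->(2,1) = 2
Tile 5: (1,0)->(1,1) = 1
Tile 4: (1,1)->(1,0) = 1
Tile 7: (1,2)->(2,0) = 3
Tile 2: (2,0)->(0,1) = 3
Tile 1: (2,1)->(0,0) = 3
Tile 6: (2,2)->(1,2) = 1
Sum: 2 + 2 + 1 + 1 + 3 + 3 + 3 + 1 = 16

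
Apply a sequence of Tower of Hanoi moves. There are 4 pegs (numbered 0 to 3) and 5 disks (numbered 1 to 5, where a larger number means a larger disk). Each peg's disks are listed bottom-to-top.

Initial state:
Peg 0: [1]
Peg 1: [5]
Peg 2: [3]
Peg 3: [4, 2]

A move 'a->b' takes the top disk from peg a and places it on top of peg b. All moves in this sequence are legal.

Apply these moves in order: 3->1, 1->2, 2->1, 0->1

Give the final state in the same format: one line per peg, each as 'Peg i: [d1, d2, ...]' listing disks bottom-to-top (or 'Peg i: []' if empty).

After move 1 (3->1):
Peg 0: [1]
Peg 1: [5, 2]
Peg 2: [3]
Peg 3: [4]

After move 2 (1->2):
Peg 0: [1]
Peg 1: [5]
Peg 2: [3, 2]
Peg 3: [4]

After move 3 (2->1):
Peg 0: [1]
Peg 1: [5, 2]
Peg 2: [3]
Peg 3: [4]

After move 4 (0->1):
Peg 0: []
Peg 1: [5, 2, 1]
Peg 2: [3]
Peg 3: [4]

Answer: Peg 0: []
Peg 1: [5, 2, 1]
Peg 2: [3]
Peg 3: [4]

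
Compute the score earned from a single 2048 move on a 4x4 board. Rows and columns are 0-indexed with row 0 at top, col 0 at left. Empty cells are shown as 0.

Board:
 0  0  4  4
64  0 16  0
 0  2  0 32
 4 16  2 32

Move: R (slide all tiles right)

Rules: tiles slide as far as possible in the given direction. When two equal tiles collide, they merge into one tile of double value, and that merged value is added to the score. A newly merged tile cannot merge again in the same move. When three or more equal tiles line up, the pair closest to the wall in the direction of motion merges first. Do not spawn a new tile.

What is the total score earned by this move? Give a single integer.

Slide right:
row 0: [0, 0, 4, 4] -> [0, 0, 0, 8]  score +8 (running 8)
row 1: [64, 0, 16, 0] -> [0, 0, 64, 16]  score +0 (running 8)
row 2: [0, 2, 0, 32] -> [0, 0, 2, 32]  score +0 (running 8)
row 3: [4, 16, 2, 32] -> [4, 16, 2, 32]  score +0 (running 8)
Board after move:
 0  0  0  8
 0  0 64 16
 0  0  2 32
 4 16  2 32

Answer: 8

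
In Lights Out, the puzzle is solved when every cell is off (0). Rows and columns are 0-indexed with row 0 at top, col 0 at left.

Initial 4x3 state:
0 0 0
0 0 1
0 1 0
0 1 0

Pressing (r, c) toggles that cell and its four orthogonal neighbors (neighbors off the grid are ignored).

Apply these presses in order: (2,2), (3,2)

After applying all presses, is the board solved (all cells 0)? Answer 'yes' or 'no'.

After press 1 at (2,2):
0 0 0
0 0 0
0 0 1
0 1 1

After press 2 at (3,2):
0 0 0
0 0 0
0 0 0
0 0 0

Lights still on: 0

Answer: yes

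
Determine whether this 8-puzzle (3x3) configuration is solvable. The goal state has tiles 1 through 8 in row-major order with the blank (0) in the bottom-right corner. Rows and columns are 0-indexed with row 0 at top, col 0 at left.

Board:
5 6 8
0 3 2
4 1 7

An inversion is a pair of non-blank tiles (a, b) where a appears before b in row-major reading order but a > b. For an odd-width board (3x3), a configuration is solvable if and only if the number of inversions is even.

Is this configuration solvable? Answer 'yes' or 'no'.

Inversions (pairs i<j in row-major order where tile[i] > tile[j] > 0): 17
17 is odd, so the puzzle is not solvable.

Answer: no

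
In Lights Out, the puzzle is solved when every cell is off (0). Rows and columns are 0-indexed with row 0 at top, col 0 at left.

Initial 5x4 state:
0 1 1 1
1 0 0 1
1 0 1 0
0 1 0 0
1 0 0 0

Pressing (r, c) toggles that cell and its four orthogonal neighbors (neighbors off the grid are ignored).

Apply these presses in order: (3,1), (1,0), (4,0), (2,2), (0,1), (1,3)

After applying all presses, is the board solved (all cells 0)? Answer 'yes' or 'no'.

Answer: yes

Derivation:
After press 1 at (3,1):
0 1 1 1
1 0 0 1
1 1 1 0
1 0 1 0
1 1 0 0

After press 2 at (1,0):
1 1 1 1
0 1 0 1
0 1 1 0
1 0 1 0
1 1 0 0

After press 3 at (4,0):
1 1 1 1
0 1 0 1
0 1 1 0
0 0 1 0
0 0 0 0

After press 4 at (2,2):
1 1 1 1
0 1 1 1
0 0 0 1
0 0 0 0
0 0 0 0

After press 5 at (0,1):
0 0 0 1
0 0 1 1
0 0 0 1
0 0 0 0
0 0 0 0

After press 6 at (1,3):
0 0 0 0
0 0 0 0
0 0 0 0
0 0 0 0
0 0 0 0

Lights still on: 0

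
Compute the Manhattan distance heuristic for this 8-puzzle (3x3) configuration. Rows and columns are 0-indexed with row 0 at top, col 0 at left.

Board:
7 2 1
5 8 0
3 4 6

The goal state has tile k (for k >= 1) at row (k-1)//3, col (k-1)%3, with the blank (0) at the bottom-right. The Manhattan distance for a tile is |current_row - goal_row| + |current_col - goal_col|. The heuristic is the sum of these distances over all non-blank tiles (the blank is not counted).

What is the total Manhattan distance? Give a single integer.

Answer: 13

Derivation:
Tile 7: (0,0)->(2,0) = 2
Tile 2: (0,1)->(0,1) = 0
Tile 1: (0,2)->(0,0) = 2
Tile 5: (1,0)->(1,1) = 1
Tile 8: (1,1)->(2,1) = 1
Tile 3: (2,0)->(0,2) = 4
Tile 4: (2,1)->(1,0) = 2
Tile 6: (2,2)->(1,2) = 1
Sum: 2 + 0 + 2 + 1 + 1 + 4 + 2 + 1 = 13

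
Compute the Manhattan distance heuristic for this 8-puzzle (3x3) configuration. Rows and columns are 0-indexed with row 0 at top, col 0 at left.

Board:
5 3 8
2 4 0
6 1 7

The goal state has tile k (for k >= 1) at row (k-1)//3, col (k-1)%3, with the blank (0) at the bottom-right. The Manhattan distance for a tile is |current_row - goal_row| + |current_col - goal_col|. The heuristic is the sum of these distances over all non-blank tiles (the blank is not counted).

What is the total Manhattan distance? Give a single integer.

Answer: 17

Derivation:
Tile 5: (0,0)->(1,1) = 2
Tile 3: (0,1)->(0,2) = 1
Tile 8: (0,2)->(2,1) = 3
Tile 2: (1,0)->(0,1) = 2
Tile 4: (1,1)->(1,0) = 1
Tile 6: (2,0)->(1,2) = 3
Tile 1: (2,1)->(0,0) = 3
Tile 7: (2,2)->(2,0) = 2
Sum: 2 + 1 + 3 + 2 + 1 + 3 + 3 + 2 = 17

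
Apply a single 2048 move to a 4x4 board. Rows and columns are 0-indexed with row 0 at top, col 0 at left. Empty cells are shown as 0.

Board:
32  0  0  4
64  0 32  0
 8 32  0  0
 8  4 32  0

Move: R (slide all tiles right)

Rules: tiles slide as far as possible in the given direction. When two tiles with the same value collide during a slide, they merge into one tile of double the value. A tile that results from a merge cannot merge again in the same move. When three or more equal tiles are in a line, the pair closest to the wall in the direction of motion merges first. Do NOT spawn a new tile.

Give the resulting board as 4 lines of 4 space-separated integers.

Answer:  0  0 32  4
 0  0 64 32
 0  0  8 32
 0  8  4 32

Derivation:
Slide right:
row 0: [32, 0, 0, 4] -> [0, 0, 32, 4]
row 1: [64, 0, 32, 0] -> [0, 0, 64, 32]
row 2: [8, 32, 0, 0] -> [0, 0, 8, 32]
row 3: [8, 4, 32, 0] -> [0, 8, 4, 32]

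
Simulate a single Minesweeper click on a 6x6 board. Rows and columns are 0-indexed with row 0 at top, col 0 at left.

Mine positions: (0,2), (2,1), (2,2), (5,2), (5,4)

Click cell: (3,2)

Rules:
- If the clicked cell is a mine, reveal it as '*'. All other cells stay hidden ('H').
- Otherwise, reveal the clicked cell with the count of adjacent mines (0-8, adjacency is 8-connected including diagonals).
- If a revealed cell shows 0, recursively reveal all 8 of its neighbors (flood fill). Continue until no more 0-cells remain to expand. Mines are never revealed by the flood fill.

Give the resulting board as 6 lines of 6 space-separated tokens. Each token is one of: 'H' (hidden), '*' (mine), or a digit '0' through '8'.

H H H H H H
H H H H H H
H H H H H H
H H 2 H H H
H H H H H H
H H H H H H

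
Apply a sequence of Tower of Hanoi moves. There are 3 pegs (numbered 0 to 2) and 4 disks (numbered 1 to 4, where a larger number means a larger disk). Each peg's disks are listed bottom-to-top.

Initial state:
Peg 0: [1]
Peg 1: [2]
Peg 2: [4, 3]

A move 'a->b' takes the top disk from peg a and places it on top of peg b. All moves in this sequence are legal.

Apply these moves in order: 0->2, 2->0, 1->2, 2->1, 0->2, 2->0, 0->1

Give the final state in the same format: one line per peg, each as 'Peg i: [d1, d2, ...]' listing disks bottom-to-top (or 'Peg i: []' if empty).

After move 1 (0->2):
Peg 0: []
Peg 1: [2]
Peg 2: [4, 3, 1]

After move 2 (2->0):
Peg 0: [1]
Peg 1: [2]
Peg 2: [4, 3]

After move 3 (1->2):
Peg 0: [1]
Peg 1: []
Peg 2: [4, 3, 2]

After move 4 (2->1):
Peg 0: [1]
Peg 1: [2]
Peg 2: [4, 3]

After move 5 (0->2):
Peg 0: []
Peg 1: [2]
Peg 2: [4, 3, 1]

After move 6 (2->0):
Peg 0: [1]
Peg 1: [2]
Peg 2: [4, 3]

After move 7 (0->1):
Peg 0: []
Peg 1: [2, 1]
Peg 2: [4, 3]

Answer: Peg 0: []
Peg 1: [2, 1]
Peg 2: [4, 3]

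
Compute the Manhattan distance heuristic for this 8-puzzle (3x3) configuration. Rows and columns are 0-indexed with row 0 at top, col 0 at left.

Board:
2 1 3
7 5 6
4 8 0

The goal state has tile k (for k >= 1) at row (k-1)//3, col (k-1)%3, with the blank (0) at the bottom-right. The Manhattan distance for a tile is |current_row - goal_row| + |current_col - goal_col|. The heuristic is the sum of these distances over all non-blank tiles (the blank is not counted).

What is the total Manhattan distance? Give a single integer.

Tile 2: at (0,0), goal (0,1), distance |0-0|+|0-1| = 1
Tile 1: at (0,1), goal (0,0), distance |0-0|+|1-0| = 1
Tile 3: at (0,2), goal (0,2), distance |0-0|+|2-2| = 0
Tile 7: at (1,0), goal (2,0), distance |1-2|+|0-0| = 1
Tile 5: at (1,1), goal (1,1), distance |1-1|+|1-1| = 0
Tile 6: at (1,2), goal (1,2), distance |1-1|+|2-2| = 0
Tile 4: at (2,0), goal (1,0), distance |2-1|+|0-0| = 1
Tile 8: at (2,1), goal (2,1), distance |2-2|+|1-1| = 0
Sum: 1 + 1 + 0 + 1 + 0 + 0 + 1 + 0 = 4

Answer: 4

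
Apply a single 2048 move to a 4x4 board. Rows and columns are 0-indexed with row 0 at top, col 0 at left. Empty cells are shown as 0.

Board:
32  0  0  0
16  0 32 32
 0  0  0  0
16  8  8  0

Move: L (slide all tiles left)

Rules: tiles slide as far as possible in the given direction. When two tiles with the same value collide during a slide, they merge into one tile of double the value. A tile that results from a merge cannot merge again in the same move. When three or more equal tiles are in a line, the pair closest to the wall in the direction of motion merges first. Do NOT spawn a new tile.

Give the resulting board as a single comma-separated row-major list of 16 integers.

Slide left:
row 0: [32, 0, 0, 0] -> [32, 0, 0, 0]
row 1: [16, 0, 32, 32] -> [16, 64, 0, 0]
row 2: [0, 0, 0, 0] -> [0, 0, 0, 0]
row 3: [16, 8, 8, 0] -> [16, 16, 0, 0]

Answer: 32, 0, 0, 0, 16, 64, 0, 0, 0, 0, 0, 0, 16, 16, 0, 0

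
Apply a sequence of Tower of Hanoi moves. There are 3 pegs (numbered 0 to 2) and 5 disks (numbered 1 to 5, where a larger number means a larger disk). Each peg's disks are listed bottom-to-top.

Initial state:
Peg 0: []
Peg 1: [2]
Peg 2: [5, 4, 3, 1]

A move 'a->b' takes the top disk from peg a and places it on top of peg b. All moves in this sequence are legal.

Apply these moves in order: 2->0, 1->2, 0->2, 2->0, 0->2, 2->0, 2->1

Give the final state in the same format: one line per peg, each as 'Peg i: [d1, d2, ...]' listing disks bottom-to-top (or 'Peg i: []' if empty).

Answer: Peg 0: [1]
Peg 1: [2]
Peg 2: [5, 4, 3]

Derivation:
After move 1 (2->0):
Peg 0: [1]
Peg 1: [2]
Peg 2: [5, 4, 3]

After move 2 (1->2):
Peg 0: [1]
Peg 1: []
Peg 2: [5, 4, 3, 2]

After move 3 (0->2):
Peg 0: []
Peg 1: []
Peg 2: [5, 4, 3, 2, 1]

After move 4 (2->0):
Peg 0: [1]
Peg 1: []
Peg 2: [5, 4, 3, 2]

After move 5 (0->2):
Peg 0: []
Peg 1: []
Peg 2: [5, 4, 3, 2, 1]

After move 6 (2->0):
Peg 0: [1]
Peg 1: []
Peg 2: [5, 4, 3, 2]

After move 7 (2->1):
Peg 0: [1]
Peg 1: [2]
Peg 2: [5, 4, 3]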